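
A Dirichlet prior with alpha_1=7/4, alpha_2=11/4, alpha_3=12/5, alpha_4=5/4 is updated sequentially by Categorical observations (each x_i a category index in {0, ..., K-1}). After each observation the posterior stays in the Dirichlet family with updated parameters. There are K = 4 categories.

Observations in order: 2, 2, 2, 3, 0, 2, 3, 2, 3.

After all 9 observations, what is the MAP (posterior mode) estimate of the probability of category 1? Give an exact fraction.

35/263

obs 1: x=2 → posterior Dirichlet(7/4, 11/4, 17/5, 5/4)
obs 2: x=2 → posterior Dirichlet(7/4, 11/4, 22/5, 5/4)
obs 3: x=2 → posterior Dirichlet(7/4, 11/4, 27/5, 5/4)
obs 4: x=3 → posterior Dirichlet(7/4, 11/4, 27/5, 9/4)
obs 5: x=0 → posterior Dirichlet(11/4, 11/4, 27/5, 9/4)
obs 6: x=2 → posterior Dirichlet(11/4, 11/4, 32/5, 9/4)
obs 7: x=3 → posterior Dirichlet(11/4, 11/4, 32/5, 13/4)
obs 8: x=2 → posterior Dirichlet(11/4, 11/4, 37/5, 13/4)
obs 9: x=3 → posterior Dirichlet(11/4, 11/4, 37/5, 17/4)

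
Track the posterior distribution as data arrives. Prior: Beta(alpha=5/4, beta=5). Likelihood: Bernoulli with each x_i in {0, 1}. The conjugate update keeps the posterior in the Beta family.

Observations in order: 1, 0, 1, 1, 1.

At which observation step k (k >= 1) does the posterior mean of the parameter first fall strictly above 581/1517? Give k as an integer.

obs 1: x=1 → posterior Beta(9/4, 5)
obs 2: x=0 → posterior Beta(9/4, 6)
obs 3: x=1 → posterior Beta(13/4, 6)
obs 4: x=1 → posterior Beta(17/4, 6)
obs 5: x=1 → posterior Beta(21/4, 6)

k = 4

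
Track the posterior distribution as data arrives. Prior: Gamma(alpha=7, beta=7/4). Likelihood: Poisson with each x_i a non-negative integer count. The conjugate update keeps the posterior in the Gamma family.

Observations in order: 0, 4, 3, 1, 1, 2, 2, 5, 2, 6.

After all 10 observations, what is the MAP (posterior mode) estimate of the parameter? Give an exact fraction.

obs 1: x=0 → posterior Gamma(7, 11/4)
obs 2: x=4 → posterior Gamma(11, 15/4)
obs 3: x=3 → posterior Gamma(14, 19/4)
obs 4: x=1 → posterior Gamma(15, 23/4)
obs 5: x=1 → posterior Gamma(16, 27/4)
obs 6: x=2 → posterior Gamma(18, 31/4)
obs 7: x=2 → posterior Gamma(20, 35/4)
obs 8: x=5 → posterior Gamma(25, 39/4)
obs 9: x=2 → posterior Gamma(27, 43/4)
obs 10: x=6 → posterior Gamma(33, 47/4)

128/47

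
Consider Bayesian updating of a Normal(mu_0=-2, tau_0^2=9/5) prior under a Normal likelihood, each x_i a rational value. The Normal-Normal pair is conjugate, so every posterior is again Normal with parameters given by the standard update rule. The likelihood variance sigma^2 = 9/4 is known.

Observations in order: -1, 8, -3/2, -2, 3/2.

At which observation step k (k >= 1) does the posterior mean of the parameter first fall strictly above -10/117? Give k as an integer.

k = 2

obs 1: x=-1 → posterior Normal(-14/9, 1)
obs 2: x=8 → posterior Normal(18/13, 9/13)
obs 3: x=-3/2 → posterior Normal(12/17, 9/17)
obs 4: x=-2 → posterior Normal(4/21, 3/7)
obs 5: x=3/2 → posterior Normal(2/5, 9/25)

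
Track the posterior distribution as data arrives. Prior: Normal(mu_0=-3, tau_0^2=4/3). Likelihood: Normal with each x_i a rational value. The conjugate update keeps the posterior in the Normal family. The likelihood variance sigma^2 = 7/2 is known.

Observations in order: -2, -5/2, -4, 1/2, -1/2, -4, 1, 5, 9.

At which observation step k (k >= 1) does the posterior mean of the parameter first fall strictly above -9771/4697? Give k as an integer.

k = 7

obs 1: x=-2 → posterior Normal(-79/29, 28/29)
obs 2: x=-5/2 → posterior Normal(-99/37, 28/37)
obs 3: x=-4 → posterior Normal(-131/45, 28/45)
obs 4: x=1/2 → posterior Normal(-127/53, 28/53)
obs 5: x=-1/2 → posterior Normal(-131/61, 28/61)
obs 6: x=-4 → posterior Normal(-163/69, 28/69)
obs 7: x=1 → posterior Normal(-155/77, 4/11)
obs 8: x=5 → posterior Normal(-23/17, 28/85)
obs 9: x=9 → posterior Normal(-43/93, 28/93)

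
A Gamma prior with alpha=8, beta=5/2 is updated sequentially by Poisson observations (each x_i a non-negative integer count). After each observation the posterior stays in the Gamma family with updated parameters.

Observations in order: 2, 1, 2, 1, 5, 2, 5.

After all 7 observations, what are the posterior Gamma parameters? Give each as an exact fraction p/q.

obs 1: x=2 → posterior Gamma(10, 7/2)
obs 2: x=1 → posterior Gamma(11, 9/2)
obs 3: x=2 → posterior Gamma(13, 11/2)
obs 4: x=1 → posterior Gamma(14, 13/2)
obs 5: x=5 → posterior Gamma(19, 15/2)
obs 6: x=2 → posterior Gamma(21, 17/2)
obs 7: x=5 → posterior Gamma(26, 19/2)

alpha=26, beta=19/2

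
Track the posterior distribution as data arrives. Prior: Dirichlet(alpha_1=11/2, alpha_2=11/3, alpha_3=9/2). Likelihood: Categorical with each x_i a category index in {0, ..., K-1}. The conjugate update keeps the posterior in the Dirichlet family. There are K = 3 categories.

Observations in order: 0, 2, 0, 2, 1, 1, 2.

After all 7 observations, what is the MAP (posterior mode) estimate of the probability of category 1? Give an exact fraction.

14/53

obs 1: x=0 → posterior Dirichlet(13/2, 11/3, 9/2)
obs 2: x=2 → posterior Dirichlet(13/2, 11/3, 11/2)
obs 3: x=0 → posterior Dirichlet(15/2, 11/3, 11/2)
obs 4: x=2 → posterior Dirichlet(15/2, 11/3, 13/2)
obs 5: x=1 → posterior Dirichlet(15/2, 14/3, 13/2)
obs 6: x=1 → posterior Dirichlet(15/2, 17/3, 13/2)
obs 7: x=2 → posterior Dirichlet(15/2, 17/3, 15/2)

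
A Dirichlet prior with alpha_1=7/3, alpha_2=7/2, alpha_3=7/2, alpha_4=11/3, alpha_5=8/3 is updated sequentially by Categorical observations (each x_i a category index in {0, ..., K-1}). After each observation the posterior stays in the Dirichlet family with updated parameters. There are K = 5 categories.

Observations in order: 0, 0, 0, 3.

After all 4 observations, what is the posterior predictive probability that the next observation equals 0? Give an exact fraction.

16/59

obs 1: x=0 → posterior Dirichlet(10/3, 7/2, 7/2, 11/3, 8/3)
obs 2: x=0 → posterior Dirichlet(13/3, 7/2, 7/2, 11/3, 8/3)
obs 3: x=0 → posterior Dirichlet(16/3, 7/2, 7/2, 11/3, 8/3)
obs 4: x=3 → posterior Dirichlet(16/3, 7/2, 7/2, 14/3, 8/3)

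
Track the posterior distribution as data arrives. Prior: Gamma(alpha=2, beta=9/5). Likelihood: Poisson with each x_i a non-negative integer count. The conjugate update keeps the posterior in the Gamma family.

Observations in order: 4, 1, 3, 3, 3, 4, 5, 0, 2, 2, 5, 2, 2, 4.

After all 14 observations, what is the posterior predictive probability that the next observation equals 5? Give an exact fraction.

1705205923560640525784456456799535909328274699272652385329602674126001552721430184496875/21915727904163507604395200527779356212598037882475792100433441267614417319401425830150144

obs 1: x=4 → posterior Gamma(6, 14/5)
obs 2: x=1 → posterior Gamma(7, 19/5)
obs 3: x=3 → posterior Gamma(10, 24/5)
obs 4: x=3 → posterior Gamma(13, 29/5)
obs 5: x=3 → posterior Gamma(16, 34/5)
obs 6: x=4 → posterior Gamma(20, 39/5)
obs 7: x=5 → posterior Gamma(25, 44/5)
obs 8: x=0 → posterior Gamma(25, 49/5)
obs 9: x=2 → posterior Gamma(27, 54/5)
obs 10: x=2 → posterior Gamma(29, 59/5)
obs 11: x=5 → posterior Gamma(34, 64/5)
obs 12: x=2 → posterior Gamma(36, 69/5)
obs 13: x=2 → posterior Gamma(38, 74/5)
obs 14: x=4 → posterior Gamma(42, 79/5)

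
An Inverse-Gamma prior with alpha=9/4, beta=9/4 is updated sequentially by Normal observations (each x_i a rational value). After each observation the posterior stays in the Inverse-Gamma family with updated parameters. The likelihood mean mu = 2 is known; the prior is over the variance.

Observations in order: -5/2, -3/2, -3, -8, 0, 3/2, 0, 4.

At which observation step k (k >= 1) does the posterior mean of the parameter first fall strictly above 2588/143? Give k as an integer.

k = 4

obs 1: x=-5/2 → posterior Inverse-Gamma(11/4, 99/8)
obs 2: x=-3/2 → posterior Inverse-Gamma(13/4, 37/2)
obs 3: x=-3 → posterior Inverse-Gamma(15/4, 31)
obs 4: x=-8 → posterior Inverse-Gamma(17/4, 81)
obs 5: x=0 → posterior Inverse-Gamma(19/4, 83)
obs 6: x=3/2 → posterior Inverse-Gamma(21/4, 665/8)
obs 7: x=0 → posterior Inverse-Gamma(23/4, 681/8)
obs 8: x=4 → posterior Inverse-Gamma(25/4, 697/8)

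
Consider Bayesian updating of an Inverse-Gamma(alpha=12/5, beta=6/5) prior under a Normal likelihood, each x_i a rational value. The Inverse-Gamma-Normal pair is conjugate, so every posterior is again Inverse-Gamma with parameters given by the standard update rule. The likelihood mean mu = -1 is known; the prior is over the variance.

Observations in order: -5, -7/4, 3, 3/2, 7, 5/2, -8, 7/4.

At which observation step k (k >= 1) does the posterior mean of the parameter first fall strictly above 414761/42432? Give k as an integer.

obs 1: x=-5 → posterior Inverse-Gamma(29/10, 46/5)
obs 2: x=-7/4 → posterior Inverse-Gamma(17/5, 1517/160)
obs 3: x=3 → posterior Inverse-Gamma(39/10, 2797/160)
obs 4: x=3/2 → posterior Inverse-Gamma(22/5, 3297/160)
obs 5: x=7 → posterior Inverse-Gamma(49/10, 8417/160)
obs 6: x=5/2 → posterior Inverse-Gamma(27/5, 9397/160)
obs 7: x=-8 → posterior Inverse-Gamma(59/10, 13317/160)
obs 8: x=7/4 → posterior Inverse-Gamma(32/5, 6961/80)

k = 5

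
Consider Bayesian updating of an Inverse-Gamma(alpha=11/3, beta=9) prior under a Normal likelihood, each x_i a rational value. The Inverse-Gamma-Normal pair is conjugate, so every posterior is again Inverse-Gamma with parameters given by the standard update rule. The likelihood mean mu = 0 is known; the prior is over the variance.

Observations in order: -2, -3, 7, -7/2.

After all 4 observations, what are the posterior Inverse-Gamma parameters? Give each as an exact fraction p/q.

obs 1: x=-2 → posterior Inverse-Gamma(25/6, 11)
obs 2: x=-3 → posterior Inverse-Gamma(14/3, 31/2)
obs 3: x=7 → posterior Inverse-Gamma(31/6, 40)
obs 4: x=-7/2 → posterior Inverse-Gamma(17/3, 369/8)

alpha=17/3, beta=369/8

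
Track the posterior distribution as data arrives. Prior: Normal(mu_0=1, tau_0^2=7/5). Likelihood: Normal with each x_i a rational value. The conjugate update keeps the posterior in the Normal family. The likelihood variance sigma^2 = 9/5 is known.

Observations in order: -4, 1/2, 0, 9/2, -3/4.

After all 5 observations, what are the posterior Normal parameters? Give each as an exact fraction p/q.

mu_0=43/176, tau_0^2=63/220

obs 1: x=-4 → posterior Normal(-19/16, 63/80)
obs 2: x=1/2 → posterior Normal(-31/46, 63/115)
obs 3: x=0 → posterior Normal(-31/60, 21/50)
obs 4: x=9/2 → posterior Normal(16/37, 63/185)
obs 5: x=-3/4 → posterior Normal(43/176, 63/220)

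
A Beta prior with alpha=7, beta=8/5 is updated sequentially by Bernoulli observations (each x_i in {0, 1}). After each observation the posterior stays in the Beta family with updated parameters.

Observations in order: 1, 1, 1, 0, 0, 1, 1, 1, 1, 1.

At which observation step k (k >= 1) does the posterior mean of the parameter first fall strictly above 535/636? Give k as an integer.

k = 2

obs 1: x=1 → posterior Beta(8, 8/5)
obs 2: x=1 → posterior Beta(9, 8/5)
obs 3: x=1 → posterior Beta(10, 8/5)
obs 4: x=0 → posterior Beta(10, 13/5)
obs 5: x=0 → posterior Beta(10, 18/5)
obs 6: x=1 → posterior Beta(11, 18/5)
obs 7: x=1 → posterior Beta(12, 18/5)
obs 8: x=1 → posterior Beta(13, 18/5)
obs 9: x=1 → posterior Beta(14, 18/5)
obs 10: x=1 → posterior Beta(15, 18/5)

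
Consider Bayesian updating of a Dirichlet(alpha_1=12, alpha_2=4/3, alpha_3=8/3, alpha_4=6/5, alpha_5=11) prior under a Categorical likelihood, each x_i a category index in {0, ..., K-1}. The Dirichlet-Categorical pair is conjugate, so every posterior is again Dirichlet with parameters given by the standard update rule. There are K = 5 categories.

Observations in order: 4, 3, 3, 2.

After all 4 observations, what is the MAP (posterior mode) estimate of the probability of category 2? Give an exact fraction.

obs 1: x=4 → posterior Dirichlet(12, 4/3, 8/3, 6/5, 12)
obs 2: x=3 → posterior Dirichlet(12, 4/3, 8/3, 11/5, 12)
obs 3: x=3 → posterior Dirichlet(12, 4/3, 8/3, 16/5, 12)
obs 4: x=2 → posterior Dirichlet(12, 4/3, 11/3, 16/5, 12)

5/51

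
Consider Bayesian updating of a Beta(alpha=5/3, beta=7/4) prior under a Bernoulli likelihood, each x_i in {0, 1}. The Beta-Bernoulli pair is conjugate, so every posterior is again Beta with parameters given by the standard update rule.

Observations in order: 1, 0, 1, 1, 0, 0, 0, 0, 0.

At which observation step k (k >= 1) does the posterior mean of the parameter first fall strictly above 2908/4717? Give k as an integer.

obs 1: x=1 → posterior Beta(8/3, 7/4)
obs 2: x=0 → posterior Beta(8/3, 11/4)
obs 3: x=1 → posterior Beta(11/3, 11/4)
obs 4: x=1 → posterior Beta(14/3, 11/4)
obs 5: x=0 → posterior Beta(14/3, 15/4)
obs 6: x=0 → posterior Beta(14/3, 19/4)
obs 7: x=0 → posterior Beta(14/3, 23/4)
obs 8: x=0 → posterior Beta(14/3, 27/4)
obs 9: x=0 → posterior Beta(14/3, 31/4)

k = 4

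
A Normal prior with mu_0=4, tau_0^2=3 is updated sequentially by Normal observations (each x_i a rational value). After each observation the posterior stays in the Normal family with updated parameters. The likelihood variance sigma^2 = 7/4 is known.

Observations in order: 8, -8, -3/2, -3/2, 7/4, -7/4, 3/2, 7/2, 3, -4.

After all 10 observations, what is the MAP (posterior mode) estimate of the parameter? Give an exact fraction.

obs 1: x=8 → posterior Normal(124/19, 21/19)
obs 2: x=-8 → posterior Normal(28/31, 21/31)
obs 3: x=-3/2 → posterior Normal(10/43, 21/43)
obs 4: x=-3/2 → posterior Normal(-8/55, 21/55)
obs 5: x=7/4 → posterior Normal(13/67, 21/67)
obs 6: x=-7/4 → posterior Normal(-8/79, 21/79)
obs 7: x=3/2 → posterior Normal(10/91, 3/13)
obs 8: x=7/2 → posterior Normal(52/103, 21/103)
obs 9: x=3 → posterior Normal(88/115, 21/115)
obs 10: x=-4 → posterior Normal(40/127, 21/127)

40/127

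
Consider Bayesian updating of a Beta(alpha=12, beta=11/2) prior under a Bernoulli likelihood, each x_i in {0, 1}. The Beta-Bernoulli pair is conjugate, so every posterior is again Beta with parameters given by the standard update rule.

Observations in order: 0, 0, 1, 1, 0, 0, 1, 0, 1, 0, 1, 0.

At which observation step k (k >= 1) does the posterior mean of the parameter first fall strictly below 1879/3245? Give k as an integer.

obs 1: x=0 → posterior Beta(12, 13/2)
obs 2: x=0 → posterior Beta(12, 15/2)
obs 3: x=1 → posterior Beta(13, 15/2)
obs 4: x=1 → posterior Beta(14, 15/2)
obs 5: x=0 → posterior Beta(14, 17/2)
obs 6: x=0 → posterior Beta(14, 19/2)
obs 7: x=1 → posterior Beta(15, 19/2)
obs 8: x=0 → posterior Beta(15, 21/2)
obs 9: x=1 → posterior Beta(16, 21/2)
obs 10: x=0 → posterior Beta(16, 23/2)
obs 11: x=1 → posterior Beta(17, 23/2)
obs 12: x=0 → posterior Beta(17, 25/2)

k = 12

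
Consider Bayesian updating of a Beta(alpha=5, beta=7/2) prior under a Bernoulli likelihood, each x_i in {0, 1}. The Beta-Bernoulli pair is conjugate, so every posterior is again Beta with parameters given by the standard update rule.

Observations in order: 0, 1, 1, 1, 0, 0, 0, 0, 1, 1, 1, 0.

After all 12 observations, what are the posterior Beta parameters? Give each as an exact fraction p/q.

alpha=11, beta=19/2

obs 1: x=0 → posterior Beta(5, 9/2)
obs 2: x=1 → posterior Beta(6, 9/2)
obs 3: x=1 → posterior Beta(7, 9/2)
obs 4: x=1 → posterior Beta(8, 9/2)
obs 5: x=0 → posterior Beta(8, 11/2)
obs 6: x=0 → posterior Beta(8, 13/2)
obs 7: x=0 → posterior Beta(8, 15/2)
obs 8: x=0 → posterior Beta(8, 17/2)
obs 9: x=1 → posterior Beta(9, 17/2)
obs 10: x=1 → posterior Beta(10, 17/2)
obs 11: x=1 → posterior Beta(11, 17/2)
obs 12: x=0 → posterior Beta(11, 19/2)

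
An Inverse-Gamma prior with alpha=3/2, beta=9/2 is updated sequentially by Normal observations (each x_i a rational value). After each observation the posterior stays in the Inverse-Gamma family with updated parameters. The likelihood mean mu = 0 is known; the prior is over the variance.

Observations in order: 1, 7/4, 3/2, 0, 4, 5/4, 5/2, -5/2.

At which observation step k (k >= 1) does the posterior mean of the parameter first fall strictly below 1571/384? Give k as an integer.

k = 3

obs 1: x=1 → posterior Inverse-Gamma(2, 5)
obs 2: x=7/4 → posterior Inverse-Gamma(5/2, 209/32)
obs 3: x=3/2 → posterior Inverse-Gamma(3, 245/32)
obs 4: x=0 → posterior Inverse-Gamma(7/2, 245/32)
obs 5: x=4 → posterior Inverse-Gamma(4, 501/32)
obs 6: x=5/4 → posterior Inverse-Gamma(9/2, 263/16)
obs 7: x=5/2 → posterior Inverse-Gamma(5, 313/16)
obs 8: x=-5/2 → posterior Inverse-Gamma(11/2, 363/16)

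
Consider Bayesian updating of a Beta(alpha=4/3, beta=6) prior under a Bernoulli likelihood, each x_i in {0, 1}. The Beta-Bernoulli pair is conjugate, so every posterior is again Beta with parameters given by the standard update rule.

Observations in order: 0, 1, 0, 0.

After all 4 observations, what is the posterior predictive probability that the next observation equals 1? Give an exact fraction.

7/34

obs 1: x=0 → posterior Beta(4/3, 7)
obs 2: x=1 → posterior Beta(7/3, 7)
obs 3: x=0 → posterior Beta(7/3, 8)
obs 4: x=0 → posterior Beta(7/3, 9)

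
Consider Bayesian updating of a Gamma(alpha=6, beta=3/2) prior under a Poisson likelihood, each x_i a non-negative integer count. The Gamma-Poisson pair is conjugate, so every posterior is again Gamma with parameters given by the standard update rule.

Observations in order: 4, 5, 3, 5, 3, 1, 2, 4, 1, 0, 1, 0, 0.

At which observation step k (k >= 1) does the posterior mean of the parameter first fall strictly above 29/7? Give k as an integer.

k = 2

obs 1: x=4 → posterior Gamma(10, 5/2)
obs 2: x=5 → posterior Gamma(15, 7/2)
obs 3: x=3 → posterior Gamma(18, 9/2)
obs 4: x=5 → posterior Gamma(23, 11/2)
obs 5: x=3 → posterior Gamma(26, 13/2)
obs 6: x=1 → posterior Gamma(27, 15/2)
obs 7: x=2 → posterior Gamma(29, 17/2)
obs 8: x=4 → posterior Gamma(33, 19/2)
obs 9: x=1 → posterior Gamma(34, 21/2)
obs 10: x=0 → posterior Gamma(34, 23/2)
obs 11: x=1 → posterior Gamma(35, 25/2)
obs 12: x=0 → posterior Gamma(35, 27/2)
obs 13: x=0 → posterior Gamma(35, 29/2)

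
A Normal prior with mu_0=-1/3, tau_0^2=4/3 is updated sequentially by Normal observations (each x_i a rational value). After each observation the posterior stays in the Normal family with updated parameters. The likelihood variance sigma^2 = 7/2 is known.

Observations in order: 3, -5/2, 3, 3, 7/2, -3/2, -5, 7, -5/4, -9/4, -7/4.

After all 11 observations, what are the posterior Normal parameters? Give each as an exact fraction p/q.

mu_0=35/109, tau_0^2=28/109

obs 1: x=3 → posterior Normal(17/29, 28/29)
obs 2: x=-5/2 → posterior Normal(-3/37, 28/37)
obs 3: x=3 → posterior Normal(7/15, 28/45)
obs 4: x=3 → posterior Normal(45/53, 28/53)
obs 5: x=7/2 → posterior Normal(73/61, 28/61)
obs 6: x=-3/2 → posterior Normal(61/69, 28/69)
obs 7: x=-5 → posterior Normal(3/11, 4/11)
obs 8: x=7 → posterior Normal(77/85, 28/85)
obs 9: x=-5/4 → posterior Normal(67/93, 28/93)
obs 10: x=-9/4 → posterior Normal(49/101, 28/101)
obs 11: x=-7/4 → posterior Normal(35/109, 28/109)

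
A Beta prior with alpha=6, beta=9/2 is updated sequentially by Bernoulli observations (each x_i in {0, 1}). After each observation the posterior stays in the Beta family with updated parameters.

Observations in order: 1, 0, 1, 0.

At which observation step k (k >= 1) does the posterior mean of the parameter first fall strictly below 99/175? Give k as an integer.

obs 1: x=1 → posterior Beta(7, 9/2)
obs 2: x=0 → posterior Beta(7, 11/2)
obs 3: x=1 → posterior Beta(8, 11/2)
obs 4: x=0 → posterior Beta(8, 13/2)

k = 2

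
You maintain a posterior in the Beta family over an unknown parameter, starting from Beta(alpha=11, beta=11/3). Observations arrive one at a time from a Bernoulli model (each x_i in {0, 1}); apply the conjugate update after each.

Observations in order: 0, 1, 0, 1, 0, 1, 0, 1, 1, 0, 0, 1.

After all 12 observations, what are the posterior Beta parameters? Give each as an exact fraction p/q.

obs 1: x=0 → posterior Beta(11, 14/3)
obs 2: x=1 → posterior Beta(12, 14/3)
obs 3: x=0 → posterior Beta(12, 17/3)
obs 4: x=1 → posterior Beta(13, 17/3)
obs 5: x=0 → posterior Beta(13, 20/3)
obs 6: x=1 → posterior Beta(14, 20/3)
obs 7: x=0 → posterior Beta(14, 23/3)
obs 8: x=1 → posterior Beta(15, 23/3)
obs 9: x=1 → posterior Beta(16, 23/3)
obs 10: x=0 → posterior Beta(16, 26/3)
obs 11: x=0 → posterior Beta(16, 29/3)
obs 12: x=1 → posterior Beta(17, 29/3)

alpha=17, beta=29/3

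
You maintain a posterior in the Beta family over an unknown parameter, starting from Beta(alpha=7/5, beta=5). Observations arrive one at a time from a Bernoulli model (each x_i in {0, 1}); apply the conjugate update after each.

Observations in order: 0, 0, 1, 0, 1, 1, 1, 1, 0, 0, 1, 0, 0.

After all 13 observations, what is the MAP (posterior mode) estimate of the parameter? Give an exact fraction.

32/87

obs 1: x=0 → posterior Beta(7/5, 6)
obs 2: x=0 → posterior Beta(7/5, 7)
obs 3: x=1 → posterior Beta(12/5, 7)
obs 4: x=0 → posterior Beta(12/5, 8)
obs 5: x=1 → posterior Beta(17/5, 8)
obs 6: x=1 → posterior Beta(22/5, 8)
obs 7: x=1 → posterior Beta(27/5, 8)
obs 8: x=1 → posterior Beta(32/5, 8)
obs 9: x=0 → posterior Beta(32/5, 9)
obs 10: x=0 → posterior Beta(32/5, 10)
obs 11: x=1 → posterior Beta(37/5, 10)
obs 12: x=0 → posterior Beta(37/5, 11)
obs 13: x=0 → posterior Beta(37/5, 12)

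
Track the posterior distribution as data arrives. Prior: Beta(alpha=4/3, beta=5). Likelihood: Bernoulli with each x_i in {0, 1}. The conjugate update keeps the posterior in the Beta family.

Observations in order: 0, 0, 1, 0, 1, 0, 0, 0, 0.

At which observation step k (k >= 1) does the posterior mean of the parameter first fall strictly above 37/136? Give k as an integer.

k = 5

obs 1: x=0 → posterior Beta(4/3, 6)
obs 2: x=0 → posterior Beta(4/3, 7)
obs 3: x=1 → posterior Beta(7/3, 7)
obs 4: x=0 → posterior Beta(7/3, 8)
obs 5: x=1 → posterior Beta(10/3, 8)
obs 6: x=0 → posterior Beta(10/3, 9)
obs 7: x=0 → posterior Beta(10/3, 10)
obs 8: x=0 → posterior Beta(10/3, 11)
obs 9: x=0 → posterior Beta(10/3, 12)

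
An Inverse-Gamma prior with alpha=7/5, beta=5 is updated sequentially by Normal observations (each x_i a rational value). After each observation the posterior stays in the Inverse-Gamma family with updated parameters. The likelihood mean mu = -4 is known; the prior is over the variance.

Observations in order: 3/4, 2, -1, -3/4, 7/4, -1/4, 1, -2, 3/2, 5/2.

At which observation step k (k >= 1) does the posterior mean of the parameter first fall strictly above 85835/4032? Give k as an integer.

k = 2

obs 1: x=3/4 → posterior Inverse-Gamma(19/10, 521/32)
obs 2: x=2 → posterior Inverse-Gamma(12/5, 1097/32)
obs 3: x=-1 → posterior Inverse-Gamma(29/10, 1241/32)
obs 4: x=-3/4 → posterior Inverse-Gamma(17/5, 705/16)
obs 5: x=7/4 → posterior Inverse-Gamma(39/10, 1939/32)
obs 6: x=-1/4 → posterior Inverse-Gamma(22/5, 541/8)
obs 7: x=1 → posterior Inverse-Gamma(49/10, 641/8)
obs 8: x=-2 → posterior Inverse-Gamma(27/5, 657/8)
obs 9: x=3/2 → posterior Inverse-Gamma(59/10, 389/4)
obs 10: x=5/2 → posterior Inverse-Gamma(32/5, 947/8)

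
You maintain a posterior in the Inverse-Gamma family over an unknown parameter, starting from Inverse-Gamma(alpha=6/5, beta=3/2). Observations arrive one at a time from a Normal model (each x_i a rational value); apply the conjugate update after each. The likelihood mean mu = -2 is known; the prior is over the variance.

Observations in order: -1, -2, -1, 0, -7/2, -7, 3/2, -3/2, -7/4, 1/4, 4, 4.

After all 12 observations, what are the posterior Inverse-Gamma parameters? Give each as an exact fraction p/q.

obs 1: x=-1 → posterior Inverse-Gamma(17/10, 2)
obs 2: x=-2 → posterior Inverse-Gamma(11/5, 2)
obs 3: x=-1 → posterior Inverse-Gamma(27/10, 5/2)
obs 4: x=0 → posterior Inverse-Gamma(16/5, 9/2)
obs 5: x=-7/2 → posterior Inverse-Gamma(37/10, 45/8)
obs 6: x=-7 → posterior Inverse-Gamma(21/5, 145/8)
obs 7: x=3/2 → posterior Inverse-Gamma(47/10, 97/4)
obs 8: x=-3/2 → posterior Inverse-Gamma(26/5, 195/8)
obs 9: x=-7/4 → posterior Inverse-Gamma(57/10, 781/32)
obs 10: x=1/4 → posterior Inverse-Gamma(31/5, 431/16)
obs 11: x=4 → posterior Inverse-Gamma(67/10, 719/16)
obs 12: x=4 → posterior Inverse-Gamma(36/5, 1007/16)

alpha=36/5, beta=1007/16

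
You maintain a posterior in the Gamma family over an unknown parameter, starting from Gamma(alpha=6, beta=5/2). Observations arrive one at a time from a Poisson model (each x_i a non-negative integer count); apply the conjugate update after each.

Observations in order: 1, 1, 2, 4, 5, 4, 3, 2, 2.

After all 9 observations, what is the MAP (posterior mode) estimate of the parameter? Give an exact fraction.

58/23

obs 1: x=1 → posterior Gamma(7, 7/2)
obs 2: x=1 → posterior Gamma(8, 9/2)
obs 3: x=2 → posterior Gamma(10, 11/2)
obs 4: x=4 → posterior Gamma(14, 13/2)
obs 5: x=5 → posterior Gamma(19, 15/2)
obs 6: x=4 → posterior Gamma(23, 17/2)
obs 7: x=3 → posterior Gamma(26, 19/2)
obs 8: x=2 → posterior Gamma(28, 21/2)
obs 9: x=2 → posterior Gamma(30, 23/2)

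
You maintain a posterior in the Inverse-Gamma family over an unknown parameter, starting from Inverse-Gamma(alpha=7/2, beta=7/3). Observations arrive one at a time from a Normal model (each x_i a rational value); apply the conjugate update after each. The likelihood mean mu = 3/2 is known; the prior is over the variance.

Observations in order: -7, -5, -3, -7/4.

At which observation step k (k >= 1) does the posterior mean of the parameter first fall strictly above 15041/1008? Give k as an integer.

obs 1: x=-7 → posterior Inverse-Gamma(4, 923/24)
obs 2: x=-5 → posterior Inverse-Gamma(9/2, 715/12)
obs 3: x=-3 → posterior Inverse-Gamma(5, 1673/24)
obs 4: x=-7/4 → posterior Inverse-Gamma(11/2, 7199/96)

k = 2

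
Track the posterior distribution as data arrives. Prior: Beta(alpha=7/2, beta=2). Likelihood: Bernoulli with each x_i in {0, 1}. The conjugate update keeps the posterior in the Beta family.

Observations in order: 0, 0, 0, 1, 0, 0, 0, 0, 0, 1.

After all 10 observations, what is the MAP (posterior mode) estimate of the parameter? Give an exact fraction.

1/3

obs 1: x=0 → posterior Beta(7/2, 3)
obs 2: x=0 → posterior Beta(7/2, 4)
obs 3: x=0 → posterior Beta(7/2, 5)
obs 4: x=1 → posterior Beta(9/2, 5)
obs 5: x=0 → posterior Beta(9/2, 6)
obs 6: x=0 → posterior Beta(9/2, 7)
obs 7: x=0 → posterior Beta(9/2, 8)
obs 8: x=0 → posterior Beta(9/2, 9)
obs 9: x=0 → posterior Beta(9/2, 10)
obs 10: x=1 → posterior Beta(11/2, 10)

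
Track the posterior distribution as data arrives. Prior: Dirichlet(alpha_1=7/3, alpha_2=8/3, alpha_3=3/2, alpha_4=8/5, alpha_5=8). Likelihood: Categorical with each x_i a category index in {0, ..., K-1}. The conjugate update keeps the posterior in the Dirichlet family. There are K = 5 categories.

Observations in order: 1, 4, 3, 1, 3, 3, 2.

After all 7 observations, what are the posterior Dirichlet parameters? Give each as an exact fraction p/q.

obs 1: x=1 → posterior Dirichlet(7/3, 11/3, 3/2, 8/5, 8)
obs 2: x=4 → posterior Dirichlet(7/3, 11/3, 3/2, 8/5, 9)
obs 3: x=3 → posterior Dirichlet(7/3, 11/3, 3/2, 13/5, 9)
obs 4: x=1 → posterior Dirichlet(7/3, 14/3, 3/2, 13/5, 9)
obs 5: x=3 → posterior Dirichlet(7/3, 14/3, 3/2, 18/5, 9)
obs 6: x=3 → posterior Dirichlet(7/3, 14/3, 3/2, 23/5, 9)
obs 7: x=2 → posterior Dirichlet(7/3, 14/3, 5/2, 23/5, 9)

alpha_1=7/3, alpha_2=14/3, alpha_3=5/2, alpha_4=23/5, alpha_5=9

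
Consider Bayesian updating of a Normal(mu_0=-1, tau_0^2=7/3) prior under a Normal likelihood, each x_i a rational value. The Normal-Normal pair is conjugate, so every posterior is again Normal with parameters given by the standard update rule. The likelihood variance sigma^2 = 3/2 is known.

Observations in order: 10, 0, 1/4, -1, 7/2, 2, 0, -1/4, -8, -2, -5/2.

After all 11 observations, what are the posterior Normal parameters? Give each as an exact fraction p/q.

obs 1: x=10 → posterior Normal(131/23, 21/23)
obs 2: x=0 → posterior Normal(131/37, 21/37)
obs 3: x=1/4 → posterior Normal(269/102, 7/17)
obs 4: x=-1 → posterior Normal(241/130, 21/65)
obs 5: x=7/2 → posterior Normal(339/158, 21/79)
obs 6: x=2 → posterior Normal(395/186, 7/31)
obs 7: x=0 → posterior Normal(395/214, 21/107)
obs 8: x=-1/4 → posterior Normal(194/121, 21/121)
obs 9: x=-8 → posterior Normal(82/135, 7/45)
obs 10: x=-2 → posterior Normal(54/149, 21/149)
obs 11: x=-5/2 → posterior Normal(19/163, 21/163)

mu_0=19/163, tau_0^2=21/163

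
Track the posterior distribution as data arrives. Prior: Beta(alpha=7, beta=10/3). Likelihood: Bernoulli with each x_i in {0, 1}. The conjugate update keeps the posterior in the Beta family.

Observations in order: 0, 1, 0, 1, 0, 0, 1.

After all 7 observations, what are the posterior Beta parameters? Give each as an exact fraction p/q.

obs 1: x=0 → posterior Beta(7, 13/3)
obs 2: x=1 → posterior Beta(8, 13/3)
obs 3: x=0 → posterior Beta(8, 16/3)
obs 4: x=1 → posterior Beta(9, 16/3)
obs 5: x=0 → posterior Beta(9, 19/3)
obs 6: x=0 → posterior Beta(9, 22/3)
obs 7: x=1 → posterior Beta(10, 22/3)

alpha=10, beta=22/3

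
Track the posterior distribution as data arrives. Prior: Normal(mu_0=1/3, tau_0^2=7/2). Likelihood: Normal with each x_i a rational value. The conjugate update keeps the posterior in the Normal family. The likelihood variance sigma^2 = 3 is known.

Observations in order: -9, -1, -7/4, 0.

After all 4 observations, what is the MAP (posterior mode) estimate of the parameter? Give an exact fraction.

obs 1: x=-9 → posterior Normal(-61/13, 21/13)
obs 2: x=-1 → posterior Normal(-17/5, 21/20)
obs 3: x=-7/4 → posterior Normal(-107/36, 7/9)
obs 4: x=0 → posterior Normal(-321/136, 21/34)

-321/136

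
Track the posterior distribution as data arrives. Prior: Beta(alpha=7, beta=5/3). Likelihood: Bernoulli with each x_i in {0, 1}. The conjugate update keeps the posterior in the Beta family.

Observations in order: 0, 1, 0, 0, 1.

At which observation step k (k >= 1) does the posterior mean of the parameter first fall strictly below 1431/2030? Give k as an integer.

k = 3

obs 1: x=0 → posterior Beta(7, 8/3)
obs 2: x=1 → posterior Beta(8, 8/3)
obs 3: x=0 → posterior Beta(8, 11/3)
obs 4: x=0 → posterior Beta(8, 14/3)
obs 5: x=1 → posterior Beta(9, 14/3)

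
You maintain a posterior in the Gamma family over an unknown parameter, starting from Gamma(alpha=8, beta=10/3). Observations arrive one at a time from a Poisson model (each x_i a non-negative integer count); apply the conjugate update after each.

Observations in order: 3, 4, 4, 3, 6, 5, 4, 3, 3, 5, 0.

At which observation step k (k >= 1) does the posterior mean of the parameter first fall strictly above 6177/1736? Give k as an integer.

k = 7

obs 1: x=3 → posterior Gamma(11, 13/3)
obs 2: x=4 → posterior Gamma(15, 16/3)
obs 3: x=4 → posterior Gamma(19, 19/3)
obs 4: x=3 → posterior Gamma(22, 22/3)
obs 5: x=6 → posterior Gamma(28, 25/3)
obs 6: x=5 → posterior Gamma(33, 28/3)
obs 7: x=4 → posterior Gamma(37, 31/3)
obs 8: x=3 → posterior Gamma(40, 34/3)
obs 9: x=3 → posterior Gamma(43, 37/3)
obs 10: x=5 → posterior Gamma(48, 40/3)
obs 11: x=0 → posterior Gamma(48, 43/3)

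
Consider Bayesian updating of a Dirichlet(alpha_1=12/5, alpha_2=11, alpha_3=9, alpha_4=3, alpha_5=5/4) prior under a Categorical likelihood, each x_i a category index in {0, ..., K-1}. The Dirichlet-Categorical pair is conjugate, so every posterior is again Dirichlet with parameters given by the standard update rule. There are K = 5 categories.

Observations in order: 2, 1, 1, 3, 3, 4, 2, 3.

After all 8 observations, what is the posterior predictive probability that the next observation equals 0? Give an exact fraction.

obs 1: x=2 → posterior Dirichlet(12/5, 11, 10, 3, 5/4)
obs 2: x=1 → posterior Dirichlet(12/5, 12, 10, 3, 5/4)
obs 3: x=1 → posterior Dirichlet(12/5, 13, 10, 3, 5/4)
obs 4: x=3 → posterior Dirichlet(12/5, 13, 10, 4, 5/4)
obs 5: x=3 → posterior Dirichlet(12/5, 13, 10, 5, 5/4)
obs 6: x=4 → posterior Dirichlet(12/5, 13, 10, 5, 9/4)
obs 7: x=2 → posterior Dirichlet(12/5, 13, 11, 5, 9/4)
obs 8: x=3 → posterior Dirichlet(12/5, 13, 11, 6, 9/4)

16/231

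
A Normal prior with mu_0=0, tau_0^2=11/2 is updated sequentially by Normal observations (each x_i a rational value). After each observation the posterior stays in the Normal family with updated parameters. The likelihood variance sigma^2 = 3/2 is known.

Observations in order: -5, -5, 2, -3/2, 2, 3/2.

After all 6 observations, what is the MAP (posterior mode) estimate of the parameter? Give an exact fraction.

-22/23

obs 1: x=-5 → posterior Normal(-55/14, 33/28)
obs 2: x=-5 → posterior Normal(-22/5, 33/50)
obs 3: x=2 → posterior Normal(-22/9, 11/24)
obs 4: x=-3/2 → posterior Normal(-209/94, 33/94)
obs 5: x=2 → posterior Normal(-165/116, 33/116)
obs 6: x=3/2 → posterior Normal(-22/23, 11/46)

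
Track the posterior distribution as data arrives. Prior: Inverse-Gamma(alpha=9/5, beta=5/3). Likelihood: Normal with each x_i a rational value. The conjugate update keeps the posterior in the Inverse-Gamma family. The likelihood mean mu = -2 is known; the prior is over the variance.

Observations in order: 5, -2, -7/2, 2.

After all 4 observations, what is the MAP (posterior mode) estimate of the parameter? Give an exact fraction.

4235/576

obs 1: x=5 → posterior Inverse-Gamma(23/10, 157/6)
obs 2: x=-2 → posterior Inverse-Gamma(14/5, 157/6)
obs 3: x=-7/2 → posterior Inverse-Gamma(33/10, 655/24)
obs 4: x=2 → posterior Inverse-Gamma(19/5, 847/24)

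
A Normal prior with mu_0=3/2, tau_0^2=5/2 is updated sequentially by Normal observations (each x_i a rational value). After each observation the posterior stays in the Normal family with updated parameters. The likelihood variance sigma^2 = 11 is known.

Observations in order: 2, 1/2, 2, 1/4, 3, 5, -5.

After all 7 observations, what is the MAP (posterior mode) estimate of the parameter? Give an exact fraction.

287/228

obs 1: x=2 → posterior Normal(43/27, 55/27)
obs 2: x=1/2 → posterior Normal(91/64, 55/32)
obs 3: x=2 → posterior Normal(3/2, 55/37)
obs 4: x=1/4 → posterior Normal(227/168, 55/42)
obs 5: x=3 → posterior Normal(287/188, 55/47)
obs 6: x=5 → posterior Normal(387/208, 55/52)
obs 7: x=-5 → posterior Normal(287/228, 55/57)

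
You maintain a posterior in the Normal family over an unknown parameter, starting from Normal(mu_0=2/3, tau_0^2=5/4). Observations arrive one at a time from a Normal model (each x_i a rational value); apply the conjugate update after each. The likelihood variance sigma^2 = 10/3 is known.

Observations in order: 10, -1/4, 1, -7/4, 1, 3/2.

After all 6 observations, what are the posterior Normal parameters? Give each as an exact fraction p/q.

mu_0=239/156, tau_0^2=5/13

obs 1: x=10 → posterior Normal(106/33, 10/11)
obs 2: x=-1/4 → posterior Normal(415/168, 5/7)
obs 3: x=1 → posterior Normal(451/204, 10/17)
obs 4: x=-7/4 → posterior Normal(97/60, 1/2)
obs 5: x=1 → posterior Normal(106/69, 10/23)
obs 6: x=3/2 → posterior Normal(239/156, 5/13)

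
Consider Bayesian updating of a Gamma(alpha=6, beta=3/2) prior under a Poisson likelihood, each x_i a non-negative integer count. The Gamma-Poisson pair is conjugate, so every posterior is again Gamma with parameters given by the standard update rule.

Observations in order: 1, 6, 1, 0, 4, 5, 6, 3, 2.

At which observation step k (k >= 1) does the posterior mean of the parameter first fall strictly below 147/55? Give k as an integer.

obs 1: x=1 → posterior Gamma(7, 5/2)
obs 2: x=6 → posterior Gamma(13, 7/2)
obs 3: x=1 → posterior Gamma(14, 9/2)
obs 4: x=0 → posterior Gamma(14, 11/2)
obs 5: x=4 → posterior Gamma(18, 13/2)
obs 6: x=5 → posterior Gamma(23, 15/2)
obs 7: x=6 → posterior Gamma(29, 17/2)
obs 8: x=3 → posterior Gamma(32, 19/2)
obs 9: x=2 → posterior Gamma(34, 21/2)

k = 4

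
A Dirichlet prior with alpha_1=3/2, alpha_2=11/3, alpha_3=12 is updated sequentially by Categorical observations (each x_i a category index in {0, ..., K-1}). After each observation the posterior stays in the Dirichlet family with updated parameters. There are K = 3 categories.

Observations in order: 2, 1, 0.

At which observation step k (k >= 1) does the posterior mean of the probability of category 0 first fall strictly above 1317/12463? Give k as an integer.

k = 3

obs 1: x=2 → posterior Dirichlet(3/2, 11/3, 13)
obs 2: x=1 → posterior Dirichlet(3/2, 14/3, 13)
obs 3: x=0 → posterior Dirichlet(5/2, 14/3, 13)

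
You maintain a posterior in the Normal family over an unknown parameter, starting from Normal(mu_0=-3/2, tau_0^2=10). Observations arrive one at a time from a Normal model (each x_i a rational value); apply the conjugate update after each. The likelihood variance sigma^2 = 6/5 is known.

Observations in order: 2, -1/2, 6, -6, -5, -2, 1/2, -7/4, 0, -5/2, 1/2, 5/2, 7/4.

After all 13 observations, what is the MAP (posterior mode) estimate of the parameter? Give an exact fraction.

-117/328

obs 1: x=2 → posterior Normal(13/8, 15/14)
obs 2: x=-1/2 → posterior Normal(33/53, 30/53)
obs 3: x=6 → posterior Normal(61/26, 5/13)
obs 4: x=-6 → posterior Normal(33/103, 30/103)
obs 5: x=-5 → posterior Normal(-23/32, 15/64)
obs 6: x=-2 → posterior Normal(-142/153, 10/51)
obs 7: x=1/2 → posterior Normal(-259/356, 15/89)
obs 8: x=-7/4 → posterior Normal(-99/116, 30/203)
obs 9: x=0 → posterior Normal(-231/304, 5/38)
obs 10: x=-5/2 → posterior Normal(-41/44, 30/253)
obs 11: x=1/2 → posterior Normal(-893/1112, 15/139)
obs 12: x=5/2 → posterior Normal(-643/1212, 10/101)
obs 13: x=7/4 → posterior Normal(-117/328, 15/164)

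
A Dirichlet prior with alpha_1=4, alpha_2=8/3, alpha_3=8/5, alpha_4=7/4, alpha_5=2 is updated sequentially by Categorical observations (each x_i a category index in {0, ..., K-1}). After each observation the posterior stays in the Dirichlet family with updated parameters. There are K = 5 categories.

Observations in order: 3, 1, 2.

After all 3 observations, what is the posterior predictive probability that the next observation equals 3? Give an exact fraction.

165/901

obs 1: x=3 → posterior Dirichlet(4, 8/3, 8/5, 11/4, 2)
obs 2: x=1 → posterior Dirichlet(4, 11/3, 8/5, 11/4, 2)
obs 3: x=2 → posterior Dirichlet(4, 11/3, 13/5, 11/4, 2)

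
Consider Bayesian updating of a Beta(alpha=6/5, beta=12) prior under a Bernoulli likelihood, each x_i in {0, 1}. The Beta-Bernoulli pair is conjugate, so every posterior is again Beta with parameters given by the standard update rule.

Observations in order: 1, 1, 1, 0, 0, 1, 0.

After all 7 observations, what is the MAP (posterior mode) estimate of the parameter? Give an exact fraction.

obs 1: x=1 → posterior Beta(11/5, 12)
obs 2: x=1 → posterior Beta(16/5, 12)
obs 3: x=1 → posterior Beta(21/5, 12)
obs 4: x=0 → posterior Beta(21/5, 13)
obs 5: x=0 → posterior Beta(21/5, 14)
obs 6: x=1 → posterior Beta(26/5, 14)
obs 7: x=0 → posterior Beta(26/5, 15)

3/13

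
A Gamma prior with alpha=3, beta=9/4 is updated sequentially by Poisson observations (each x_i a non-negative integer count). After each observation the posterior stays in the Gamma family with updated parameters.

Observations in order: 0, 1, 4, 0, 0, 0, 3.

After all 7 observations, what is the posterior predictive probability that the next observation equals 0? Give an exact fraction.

177917621779460413/550329031716248441

obs 1: x=0 → posterior Gamma(3, 13/4)
obs 2: x=1 → posterior Gamma(4, 17/4)
obs 3: x=4 → posterior Gamma(8, 21/4)
obs 4: x=0 → posterior Gamma(8, 25/4)
obs 5: x=0 → posterior Gamma(8, 29/4)
obs 6: x=0 → posterior Gamma(8, 33/4)
obs 7: x=3 → posterior Gamma(11, 37/4)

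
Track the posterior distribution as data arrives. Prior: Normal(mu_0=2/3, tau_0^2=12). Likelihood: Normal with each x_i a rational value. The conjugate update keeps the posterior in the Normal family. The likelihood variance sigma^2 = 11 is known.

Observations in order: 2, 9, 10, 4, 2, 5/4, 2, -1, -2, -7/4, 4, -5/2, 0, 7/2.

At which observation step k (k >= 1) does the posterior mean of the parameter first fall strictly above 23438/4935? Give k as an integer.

k = 3

obs 1: x=2 → posterior Normal(94/69, 132/23)
obs 2: x=9 → posterior Normal(418/105, 132/35)
obs 3: x=10 → posterior Normal(778/141, 132/47)
obs 4: x=4 → posterior Normal(922/177, 132/59)
obs 5: x=2 → posterior Normal(14/3, 132/71)
obs 6: x=5/4 → posterior Normal(1039/249, 132/83)
obs 7: x=2 → posterior Normal(1111/285, 132/95)
obs 8: x=-1 → posterior Normal(1075/321, 132/107)
obs 9: x=-2 → posterior Normal(59/21, 132/119)
obs 10: x=-7/4 → posterior Normal(940/393, 132/131)
obs 11: x=4 → posterior Normal(1084/429, 12/13)
obs 12: x=-5/2 → posterior Normal(994/465, 132/155)
obs 13: x=0 → posterior Normal(994/501, 132/167)
obs 14: x=7/2 → posterior Normal(1120/537, 132/179)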